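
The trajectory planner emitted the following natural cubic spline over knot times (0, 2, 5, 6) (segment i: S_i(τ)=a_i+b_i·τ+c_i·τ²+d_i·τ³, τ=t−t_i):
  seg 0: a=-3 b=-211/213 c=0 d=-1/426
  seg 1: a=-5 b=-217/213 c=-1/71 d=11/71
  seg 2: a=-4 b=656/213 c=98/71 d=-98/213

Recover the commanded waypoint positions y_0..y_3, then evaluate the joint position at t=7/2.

y_0 = S_0(0) = a_0 = -3
y_1 = S_1(0) = a_1 = -5
y_2 = S_2(0) = a_2 = -4
y_3 = S_2(1) = 0
t_q=7/2 is in segment 1 (τ=3/2); S_1(τ)=-3429/568

y_0=-3 y_1=-5 y_2=-4 y_3=0
S(7/2) = -3429/568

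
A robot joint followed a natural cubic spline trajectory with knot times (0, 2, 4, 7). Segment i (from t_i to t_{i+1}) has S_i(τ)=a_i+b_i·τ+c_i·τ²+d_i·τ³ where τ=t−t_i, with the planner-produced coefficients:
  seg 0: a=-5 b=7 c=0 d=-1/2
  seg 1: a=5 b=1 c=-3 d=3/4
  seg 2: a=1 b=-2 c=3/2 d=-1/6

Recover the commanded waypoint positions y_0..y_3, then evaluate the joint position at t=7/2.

y_0 = S_0(0) = a_0 = -5
y_1 = S_1(0) = a_1 = 5
y_2 = S_2(0) = a_2 = 1
y_3 = S_2(3) = 4
t_q=7/2 is in segment 1 (τ=3/2); S_1(τ)=73/32

y_0=-5 y_1=5 y_2=1 y_3=4
S(7/2) = 73/32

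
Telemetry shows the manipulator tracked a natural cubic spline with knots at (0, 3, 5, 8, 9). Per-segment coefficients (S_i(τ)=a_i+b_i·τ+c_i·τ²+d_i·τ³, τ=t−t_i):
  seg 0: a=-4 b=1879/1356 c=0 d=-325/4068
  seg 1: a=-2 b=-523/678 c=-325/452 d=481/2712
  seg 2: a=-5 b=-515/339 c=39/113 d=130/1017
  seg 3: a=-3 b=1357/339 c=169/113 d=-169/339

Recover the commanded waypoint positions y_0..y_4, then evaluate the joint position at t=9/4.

y_0 = S_0(0) = a_0 = -4
y_1 = S_1(0) = a_1 = -2
y_2 = S_2(0) = a_2 = -5
y_3 = S_3(0) = a_3 = -3
y_4 = S_3(1) = 2
t_q=9/4 is in segment 0 (τ=9/4); S_0(τ)=-51845/28928

y_0=-4 y_1=-2 y_2=-5 y_3=-3 y_4=2
S(9/4) = -51845/28928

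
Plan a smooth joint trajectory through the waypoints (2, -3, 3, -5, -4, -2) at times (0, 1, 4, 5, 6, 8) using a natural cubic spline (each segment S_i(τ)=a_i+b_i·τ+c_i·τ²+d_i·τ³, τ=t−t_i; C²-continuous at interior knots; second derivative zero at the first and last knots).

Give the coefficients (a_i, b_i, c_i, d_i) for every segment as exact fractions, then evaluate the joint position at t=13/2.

Δ: Δ0=-5, Δ1=2, Δ2=-8, Δ3=1, Δ4=1
row 1: diag=8, rhs=42; c'=3/8, d'=21/4
row 2: denom=8−3·3/8=55/8; d'=(-60−3·21/4)/(55/8)=-606/55
row 3: denom=4−1·8/55=212/55; d'=(54−1·-606/55)/(212/55)=894/53
row 4: denom=6−1·55/212=1217/212; d'=(0−1·894/53)/(1217/212)=-3576/1217
back: M4=-3576/1217
back: M3=894/53−55/212·-3576/1217=21456/1217
back: M2=-606/55−8/55·21456/1217=-16530/1217
back: M1=21/4−3/8·-16530/1217=12588/1217
M: M0=0, M1=12588/1217, M2=-16530/1217, M3=21456/1217, M4=-3576/1217, M5=0
seg 0: a=2, c=M0/2=0, d=(M1−M0)/(6·1)=2098/1217, b=Δ0−h0·(2M0+M1)/6=-8183/1217
seg 1: a=-3, c=M1/2=6294/1217, d=(M2−M1)/(6·3)=-4853/3651, b=Δ1−h1·(2M1+M2)/6=-1889/1217
seg 2: a=3, c=M2/2=-8265/1217, d=(M3−M2)/(6·1)=6331/1217, b=Δ2−h2·(2M2+M3)/6=-7802/1217
seg 3: a=-5, c=M3/2=10728/1217, d=(M4−M3)/(6·1)=-4172/1217, b=Δ3−h3·(2M3+M4)/6=-5339/1217
seg 4: a=-4, c=M4/2=-1788/1217, d=(M5−M4)/(6·2)=298/1217, b=Δ4−h4·(2M4+M5)/6=3601/1217
t_q=13/2 → seg 4, τ=1/2; S=-4+3601/1217·τ+-1788/1217·τ²+298/1217·τ³=-13909/4868

  seg 0: a=2 b=-8183/1217 c=0 d=2098/1217
  seg 1: a=-3 b=-1889/1217 c=6294/1217 d=-4853/3651
  seg 2: a=3 b=-7802/1217 c=-8265/1217 d=6331/1217
  seg 3: a=-5 b=-5339/1217 c=10728/1217 d=-4172/1217
  seg 4: a=-4 b=3601/1217 c=-1788/1217 d=298/1217
S(13/2) = -13909/4868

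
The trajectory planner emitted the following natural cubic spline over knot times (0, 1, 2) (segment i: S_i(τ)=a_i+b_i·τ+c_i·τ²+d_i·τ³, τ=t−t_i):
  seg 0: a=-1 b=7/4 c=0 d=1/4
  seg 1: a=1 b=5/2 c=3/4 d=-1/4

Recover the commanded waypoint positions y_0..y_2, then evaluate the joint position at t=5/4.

y_0 = S_0(0) = a_0 = -1
y_1 = S_1(0) = a_1 = 1
y_2 = S_1(1) = 4
t_q=5/4 is in segment 1 (τ=1/4); S_1(τ)=427/256

y_0=-1 y_1=1 y_2=4
S(5/4) = 427/256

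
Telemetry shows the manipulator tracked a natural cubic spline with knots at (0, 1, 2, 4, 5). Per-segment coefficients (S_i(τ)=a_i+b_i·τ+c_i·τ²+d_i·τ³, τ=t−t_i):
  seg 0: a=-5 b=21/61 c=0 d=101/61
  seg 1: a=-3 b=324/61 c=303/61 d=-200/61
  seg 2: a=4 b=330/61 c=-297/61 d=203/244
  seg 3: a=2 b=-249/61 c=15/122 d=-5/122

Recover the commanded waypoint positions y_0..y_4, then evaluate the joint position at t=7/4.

y_0=-5 y_1=-3 y_2=4 y_3=2 y_4=-2
S(7/4) = 2337/976

y_0 = S_0(0) = a_0 = -5
y_1 = S_1(0) = a_1 = -3
y_2 = S_2(0) = a_2 = 4
y_3 = S_3(0) = a_3 = 2
y_4 = S_3(1) = -2
t_q=7/4 is in segment 1 (τ=3/4); S_1(τ)=2337/976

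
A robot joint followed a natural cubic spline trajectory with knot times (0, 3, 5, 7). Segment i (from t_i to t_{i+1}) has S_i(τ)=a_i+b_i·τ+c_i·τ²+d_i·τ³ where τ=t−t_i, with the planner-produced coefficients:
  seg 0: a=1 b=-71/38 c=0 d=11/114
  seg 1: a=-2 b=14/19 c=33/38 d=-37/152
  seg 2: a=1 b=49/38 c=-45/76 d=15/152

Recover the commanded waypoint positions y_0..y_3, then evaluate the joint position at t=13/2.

y_0 = S_0(0) = a_0 = 1
y_1 = S_1(0) = a_1 = -2
y_2 = S_2(0) = a_2 = 1
y_3 = S_2(2) = 2
t_q=13/2 is in segment 2 (τ=3/2); S_2(τ)=2353/1216

y_0=1 y_1=-2 y_2=1 y_3=2
S(13/2) = 2353/1216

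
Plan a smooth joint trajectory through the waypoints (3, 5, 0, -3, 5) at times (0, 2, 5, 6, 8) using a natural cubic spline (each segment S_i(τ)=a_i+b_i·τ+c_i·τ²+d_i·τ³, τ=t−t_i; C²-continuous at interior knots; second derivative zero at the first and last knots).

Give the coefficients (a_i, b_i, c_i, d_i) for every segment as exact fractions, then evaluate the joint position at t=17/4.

Δ: Δ0=1, Δ1=-5/3, Δ2=-3, Δ3=4
row 1: diag=10, rhs=-16; c'=3/10, d'=-8/5
row 2: denom=8−3·3/10=71/10; d'=(-8−3·-8/5)/(71/10)=-32/71
row 3: denom=6−1·10/71=416/71; d'=(42−1·-32/71)/(416/71)=1507/208
back: M3=1507/208
back: M2=-32/71−10/71·1507/208=-153/104
back: M1=-8/5−3/10·-153/104=-241/208
M: M0=0, M1=-241/208, M2=-153/104, M3=1507/208, M4=0
seg 0: a=3, c=M0/2=0, d=(M1−M0)/(6·2)=-241/2496, b=Δ0−h0·(2M0+M1)/6=865/624
seg 1: a=5, c=M1/2=-241/416, d=(M2−M1)/(6·3)=-5/288, b=Δ1−h1·(2M1+M2)/6=71/312
seg 2: a=0, c=M2/2=-153/208, d=(M3−M2)/(6·1)=1813/1248, b=Δ2−h2·(2M2+M3)/6=-4639/1248
seg 3: a=-3, c=M3/2=1507/416, d=(M4−M3)/(6·2)=-1507/2496, b=Δ3−h3·(2M3+M4)/6=-259/312
t_q=17/4 → seg 1, τ=9/4; S=5+71/312·τ+-241/416·τ²+-5/288·τ³=63403/26624

  seg 0: a=3 b=865/624 c=0 d=-241/2496
  seg 1: a=5 b=71/312 c=-241/416 d=-5/288
  seg 2: a=0 b=-4639/1248 c=-153/208 d=1813/1248
  seg 3: a=-3 b=-259/312 c=1507/416 d=-1507/2496
S(17/4) = 63403/26624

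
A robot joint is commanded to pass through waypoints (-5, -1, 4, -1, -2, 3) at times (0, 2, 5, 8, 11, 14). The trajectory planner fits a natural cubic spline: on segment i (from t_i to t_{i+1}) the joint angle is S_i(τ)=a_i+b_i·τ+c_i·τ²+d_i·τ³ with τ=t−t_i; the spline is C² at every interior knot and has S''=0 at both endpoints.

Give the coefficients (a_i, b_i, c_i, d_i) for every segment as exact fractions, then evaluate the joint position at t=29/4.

  seg 0: a=-5 b=2882/1545 c=0 d=52/1545
  seg 1: a=-1 b=3506/1545 c=104/515 d=-1867/13905
  seg 2: a=4 b=-223/1545 c=-311/309 d=257/1545
  seg 3: a=-1 b=-2614/1545 c=758/1545 d=-35/2781
  seg 4: a=-2 b=1409/1545 c=583/1545 d=-583/13905
S(29/4) = 15647/32960

Δ: Δ0=2, Δ1=5/3, Δ2=-5/3, Δ3=-1/3, Δ4=5/3
row 1: diag=10, rhs=-2; c'=3/10, d'=-1/5
row 2: denom=12−3·3/10=111/10; d'=(-20−3·-1/5)/(111/10)=-194/111
row 3: denom=12−3·10/37=414/37; d'=(8−3·-194/111)/(414/37)=245/207
row 4: denom=12−3·37/138=515/46; d'=(12−3·245/207)/(515/46)=1166/1545
back: M4=1166/1545
back: M3=245/207−37/138·1166/1545=1516/1545
back: M2=-194/111−10/37·1516/1545=-622/309
back: M1=-1/5−3/10·-622/309=208/515
M: M0=0, M1=208/515, M2=-622/309, M3=1516/1545, M4=1166/1545, M5=0
seg 0: a=-5, c=M0/2=0, d=(M1−M0)/(6·2)=52/1545, b=Δ0−h0·(2M0+M1)/6=2882/1545
seg 1: a=-1, c=M1/2=104/515, d=(M2−M1)/(6·3)=-1867/13905, b=Δ1−h1·(2M1+M2)/6=3506/1545
seg 2: a=4, c=M2/2=-311/309, d=(M3−M2)/(6·3)=257/1545, b=Δ2−h2·(2M2+M3)/6=-223/1545
seg 3: a=-1, c=M3/2=758/1545, d=(M4−M3)/(6·3)=-35/2781, b=Δ3−h3·(2M3+M4)/6=-2614/1545
seg 4: a=-2, c=M4/2=583/1545, d=(M5−M4)/(6·3)=-583/13905, b=Δ4−h4·(2M4+M5)/6=1409/1545
t_q=29/4 → seg 2, τ=9/4; S=4+-223/1545·τ+-311/309·τ²+257/1545·τ³=15647/32960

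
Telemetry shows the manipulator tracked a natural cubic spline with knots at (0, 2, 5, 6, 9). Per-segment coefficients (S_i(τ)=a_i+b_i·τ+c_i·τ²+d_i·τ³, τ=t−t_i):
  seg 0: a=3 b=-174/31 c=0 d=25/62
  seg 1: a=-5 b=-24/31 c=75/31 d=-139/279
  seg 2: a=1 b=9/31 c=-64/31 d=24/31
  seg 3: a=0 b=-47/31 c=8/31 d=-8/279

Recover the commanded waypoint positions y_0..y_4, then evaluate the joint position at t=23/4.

y_0=3 y_1=-5 y_2=1 y_3=0 y_4=-3
S(23/4) = 95/248

y_0 = S_0(0) = a_0 = 3
y_1 = S_1(0) = a_1 = -5
y_2 = S_2(0) = a_2 = 1
y_3 = S_3(0) = a_3 = 0
y_4 = S_3(3) = -3
t_q=23/4 is in segment 2 (τ=3/4); S_2(τ)=95/248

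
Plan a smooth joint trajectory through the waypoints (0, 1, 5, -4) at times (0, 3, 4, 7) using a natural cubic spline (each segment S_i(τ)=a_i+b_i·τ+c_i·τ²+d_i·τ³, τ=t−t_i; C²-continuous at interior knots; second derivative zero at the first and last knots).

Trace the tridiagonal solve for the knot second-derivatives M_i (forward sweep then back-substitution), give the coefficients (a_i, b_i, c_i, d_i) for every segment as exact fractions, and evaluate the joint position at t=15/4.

Δ: Δ0=1/3, Δ1=4, Δ2=-3
row 1: diag=8, rhs=22; c'=1/8, d'=11/4
row 2: denom=8−1·1/8=63/8; d'=(-42−1·11/4)/(63/8)=-358/63
back: M2=-358/63
back: M1=11/4−1/8·-358/63=218/63
M: M0=0, M1=218/63, M2=-358/63, M3=0
seg 0: a=0, c=M0/2=0, d=(M1−M0)/(6·3)=109/567, b=Δ0−h0·(2M0+M1)/6=-88/63
seg 1: a=1, c=M1/2=109/63, d=(M2−M1)/(6·1)=-32/21, b=Δ1−h1·(2M1+M2)/6=239/63
seg 2: a=5, c=M2/2=-179/63, d=(M3−M2)/(6·3)=179/567, b=Δ2−h2·(2M2+M3)/6=169/63
t_q=15/4 → seg 1, τ=3/4; S=1+239/63·τ+109/63·τ²+-32/21·τ³=1403/336

  seg 0: a=0 b=-88/63 c=0 d=109/567
  seg 1: a=1 b=239/63 c=109/63 d=-32/21
  seg 2: a=5 b=169/63 c=-179/63 d=179/567
S(15/4) = 1403/336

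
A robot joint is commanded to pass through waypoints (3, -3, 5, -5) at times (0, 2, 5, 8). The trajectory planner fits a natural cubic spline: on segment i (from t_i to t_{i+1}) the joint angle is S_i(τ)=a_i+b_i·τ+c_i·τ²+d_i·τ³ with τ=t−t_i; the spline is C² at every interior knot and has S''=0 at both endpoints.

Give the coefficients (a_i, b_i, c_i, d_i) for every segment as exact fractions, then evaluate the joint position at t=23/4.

Δ: Δ0=-3, Δ1=8/3, Δ2=-10/3
row 1: diag=10, rhs=34; c'=3/10, d'=17/5
row 2: denom=12−3·3/10=111/10; d'=(-36−3·17/5)/(111/10)=-154/37
back: M2=-154/37
back: M1=17/5−3/10·-154/37=172/37
M: M0=0, M1=172/37, M2=-154/37, M3=0
seg 0: a=3, c=M0/2=0, d=(M1−M0)/(6·2)=43/111, b=Δ0−h0·(2M0+M1)/6=-505/111
seg 1: a=-3, c=M1/2=86/37, d=(M2−M1)/(6·3)=-163/333, b=Δ1−h1·(2M1+M2)/6=11/111
seg 2: a=5, c=M2/2=-77/37, d=(M3−M2)/(6·3)=77/333, b=Δ2−h2·(2M2+M3)/6=92/111
t_q=23/4 → seg 2, τ=3/4; S=5+92/111·τ+-77/37·τ²+77/333·τ³=10771/2368

  seg 0: a=3 b=-505/111 c=0 d=43/111
  seg 1: a=-3 b=11/111 c=86/37 d=-163/333
  seg 2: a=5 b=92/111 c=-77/37 d=77/333
S(23/4) = 10771/2368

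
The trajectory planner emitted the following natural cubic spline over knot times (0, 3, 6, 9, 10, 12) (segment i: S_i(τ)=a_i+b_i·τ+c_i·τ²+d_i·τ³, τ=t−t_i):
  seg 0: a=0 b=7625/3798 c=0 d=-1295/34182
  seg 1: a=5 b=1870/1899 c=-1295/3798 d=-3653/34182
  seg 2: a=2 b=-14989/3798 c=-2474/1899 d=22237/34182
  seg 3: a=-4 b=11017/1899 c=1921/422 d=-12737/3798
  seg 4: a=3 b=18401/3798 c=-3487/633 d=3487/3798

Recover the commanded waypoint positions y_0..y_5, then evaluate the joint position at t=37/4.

y_0 = S_0(0) = a_0 = 0
y_1 = S_1(0) = a_1 = 5
y_2 = S_2(0) = a_2 = 2
y_3 = S_3(0) = a_3 = -4
y_4 = S_4(0) = a_4 = 3
y_5 = S_4(2) = -2
t_q=37/4 is in segment 3 (τ=1/4); S_3(τ)=-187775/81024

y_0=0 y_1=5 y_2=2 y_3=-4 y_4=3 y_5=-2
S(37/4) = -187775/81024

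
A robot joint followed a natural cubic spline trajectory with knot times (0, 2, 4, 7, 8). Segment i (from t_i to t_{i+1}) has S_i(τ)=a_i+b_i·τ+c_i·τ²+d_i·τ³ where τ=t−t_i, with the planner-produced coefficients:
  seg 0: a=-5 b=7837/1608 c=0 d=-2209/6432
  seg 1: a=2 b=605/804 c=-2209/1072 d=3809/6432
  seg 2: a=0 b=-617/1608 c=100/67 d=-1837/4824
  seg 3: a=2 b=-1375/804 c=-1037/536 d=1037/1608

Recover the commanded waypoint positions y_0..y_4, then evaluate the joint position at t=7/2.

y_0=-5 y_1=2 y_2=0 y_3=2 y_4=-1
S(7/2) = 8421/17152

y_0 = S_0(0) = a_0 = -5
y_1 = S_1(0) = a_1 = 2
y_2 = S_2(0) = a_2 = 0
y_3 = S_3(0) = a_3 = 2
y_4 = S_3(1) = -1
t_q=7/2 is in segment 1 (τ=3/2); S_1(τ)=8421/17152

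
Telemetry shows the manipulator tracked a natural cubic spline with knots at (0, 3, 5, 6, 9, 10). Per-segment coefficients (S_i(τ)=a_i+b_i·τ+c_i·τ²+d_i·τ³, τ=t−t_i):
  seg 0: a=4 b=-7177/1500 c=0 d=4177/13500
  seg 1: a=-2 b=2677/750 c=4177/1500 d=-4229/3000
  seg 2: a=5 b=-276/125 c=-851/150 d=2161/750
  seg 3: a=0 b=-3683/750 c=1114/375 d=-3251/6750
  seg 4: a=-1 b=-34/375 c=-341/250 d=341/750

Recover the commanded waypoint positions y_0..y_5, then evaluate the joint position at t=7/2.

y_0 = S_0(0) = a_0 = 4
y_1 = S_1(0) = a_1 = -2
y_2 = S_2(0) = a_2 = 5
y_3 = S_3(0) = a_3 = 0
y_4 = S_4(0) = a_4 = -1
y_5 = S_4(1) = -2
t_q=7/2 is in segment 1 (τ=1/2); S_1(τ)=2437/8000

y_0=4 y_1=-2 y_2=5 y_3=0 y_4=-1 y_5=-2
S(7/2) = 2437/8000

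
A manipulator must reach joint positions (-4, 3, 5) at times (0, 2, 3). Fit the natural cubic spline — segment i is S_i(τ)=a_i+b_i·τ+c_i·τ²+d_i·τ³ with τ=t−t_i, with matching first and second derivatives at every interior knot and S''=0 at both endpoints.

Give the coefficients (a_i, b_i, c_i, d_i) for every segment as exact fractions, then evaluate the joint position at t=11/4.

Δ: Δ0=7/2, Δ1=2
row 1: diag=6, rhs=-9; c'=1/6, d'=-3/2
back: M1=-3/2
M: M0=0, M1=-3/2, M2=0
seg 0: a=-4, c=M0/2=0, d=(M1−M0)/(6·2)=-1/8, b=Δ0−h0·(2M0+M1)/6=4
seg 1: a=3, c=M1/2=-3/4, d=(M2−M1)/(6·1)=1/4, b=Δ1−h1·(2M1+M2)/6=5/2
t_q=11/4 → seg 1, τ=3/4; S=3+5/2·τ+-3/4·τ²+1/4·τ³=1167/256

  seg 0: a=-4 b=4 c=0 d=-1/8
  seg 1: a=3 b=5/2 c=-3/4 d=1/4
S(11/4) = 1167/256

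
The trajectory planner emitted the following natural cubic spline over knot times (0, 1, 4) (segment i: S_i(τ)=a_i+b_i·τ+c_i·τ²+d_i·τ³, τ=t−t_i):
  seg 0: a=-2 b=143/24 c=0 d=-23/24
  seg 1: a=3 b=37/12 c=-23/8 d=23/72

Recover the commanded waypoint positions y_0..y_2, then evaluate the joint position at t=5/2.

y_0=-2 y_1=3 y_2=-5
S(5/2) = 143/64

y_0 = S_0(0) = a_0 = -2
y_1 = S_1(0) = a_1 = 3
y_2 = S_1(3) = -5
t_q=5/2 is in segment 1 (τ=3/2); S_1(τ)=143/64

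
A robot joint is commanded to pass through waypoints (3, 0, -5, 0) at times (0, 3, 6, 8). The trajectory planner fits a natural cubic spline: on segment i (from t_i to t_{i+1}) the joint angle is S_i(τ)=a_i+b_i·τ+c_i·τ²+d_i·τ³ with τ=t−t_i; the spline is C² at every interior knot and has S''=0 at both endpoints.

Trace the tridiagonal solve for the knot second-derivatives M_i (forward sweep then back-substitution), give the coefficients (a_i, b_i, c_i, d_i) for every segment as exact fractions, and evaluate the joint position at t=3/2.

Δ: Δ0=-1, Δ1=-5/3, Δ2=5/2
row 1: diag=12, rhs=-4; c'=1/4, d'=-1/3
row 2: denom=10−3·1/4=37/4; d'=(25−3·-1/3)/(37/4)=104/37
back: M2=104/37
back: M1=-1/3−1/4·104/37=-115/111
M: M0=0, M1=-115/111, M2=104/37, M3=0
seg 0: a=3, c=M0/2=0, d=(M1−M0)/(6·3)=-115/1998, b=Δ0−h0·(2M0+M1)/6=-107/222
seg 1: a=0, c=M1/2=-115/222, d=(M2−M1)/(6·3)=427/1998, b=Δ1−h1·(2M1+M2)/6=-226/111
seg 2: a=-5, c=M2/2=52/37, d=(M3−M2)/(6·2)=-26/111, b=Δ2−h2·(2M2+M3)/6=139/222
t_q=3/2 → seg 0, τ=3/2; S=3+-107/222·τ+0·τ²+-115/1998·τ³=1233/592

  seg 0: a=3 b=-107/222 c=0 d=-115/1998
  seg 1: a=0 b=-226/111 c=-115/222 d=427/1998
  seg 2: a=-5 b=139/222 c=52/37 d=-26/111
S(3/2) = 1233/592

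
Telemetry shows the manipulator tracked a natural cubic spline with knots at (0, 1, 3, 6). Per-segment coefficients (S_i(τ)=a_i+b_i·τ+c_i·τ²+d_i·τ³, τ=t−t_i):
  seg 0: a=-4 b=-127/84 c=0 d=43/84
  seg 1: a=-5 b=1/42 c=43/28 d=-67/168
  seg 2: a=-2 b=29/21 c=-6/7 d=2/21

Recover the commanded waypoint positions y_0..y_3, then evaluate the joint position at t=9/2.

y_0 = S_0(0) = a_0 = -4
y_1 = S_1(0) = a_1 = -5
y_2 = S_2(0) = a_2 = -2
y_3 = S_2(3) = -3
t_q=9/2 is in segment 2 (τ=3/2); S_2(τ)=-43/28

y_0=-4 y_1=-5 y_2=-2 y_3=-3
S(9/2) = -43/28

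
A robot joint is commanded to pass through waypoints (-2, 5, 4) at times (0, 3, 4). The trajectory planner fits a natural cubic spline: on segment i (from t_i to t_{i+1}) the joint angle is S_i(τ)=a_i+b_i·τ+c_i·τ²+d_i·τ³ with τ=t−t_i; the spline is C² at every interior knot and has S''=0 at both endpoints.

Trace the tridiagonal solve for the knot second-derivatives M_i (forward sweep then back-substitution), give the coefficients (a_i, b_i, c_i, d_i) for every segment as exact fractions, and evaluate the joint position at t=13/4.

Δ: Δ0=7/3, Δ1=-1
row 1: diag=8, rhs=-20; c'=1/8, d'=-5/2
back: M1=-5/2
M: M0=0, M1=-5/2, M2=0
seg 0: a=-2, c=M0/2=0, d=(M1−M0)/(6·3)=-5/36, b=Δ0−h0·(2M0+M1)/6=43/12
seg 1: a=5, c=M1/2=-5/4, d=(M2−M1)/(6·1)=5/12, b=Δ1−h1·(2M1+M2)/6=-1/6
t_q=13/4 → seg 1, τ=1/4; S=5+-1/6·τ+-5/4·τ²+5/12·τ³=1251/256

  seg 0: a=-2 b=43/12 c=0 d=-5/36
  seg 1: a=5 b=-1/6 c=-5/4 d=5/12
S(13/4) = 1251/256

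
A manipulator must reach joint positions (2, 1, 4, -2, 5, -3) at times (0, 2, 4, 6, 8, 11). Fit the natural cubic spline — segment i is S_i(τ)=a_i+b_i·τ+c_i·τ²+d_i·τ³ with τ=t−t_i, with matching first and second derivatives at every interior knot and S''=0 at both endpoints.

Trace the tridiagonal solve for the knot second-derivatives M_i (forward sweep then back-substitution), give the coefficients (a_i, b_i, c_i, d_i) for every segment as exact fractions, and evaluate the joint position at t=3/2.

Δ: Δ0=-1/2, Δ1=3/2, Δ2=-3, Δ3=7/2, Δ4=-8/3
row 1: diag=8, rhs=12; c'=1/4, d'=3/2
row 2: denom=8−2·1/4=15/2; d'=(-27−2·3/2)/(15/2)=-4
row 3: denom=8−2·4/15=112/15; d'=(39−2·-4)/(112/15)=705/112
row 4: denom=10−2·15/56=265/28; d'=(-37−2·705/112)/(265/28)=-2777/530
back: M4=-2777/530
back: M3=705/112−15/56·-2777/530=408/53
back: M2=-4−4/15·408/53=-1604/265
back: M1=3/2−1/4·-1604/265=1597/530
M: M0=0, M1=1597/530, M2=-1604/265, M3=408/53, M4=-2777/530, M5=0
seg 0: a=2, c=M0/2=0, d=(M1−M0)/(6·2)=1597/6360, b=Δ0−h0·(2M0+M1)/6=-1196/795
seg 1: a=1, c=M1/2=1597/1060, d=(M2−M1)/(6·2)=-961/1272, b=Δ1−h1·(2M1+M2)/6=2399/1590
seg 2: a=4, c=M2/2=-802/265, d=(M3−M2)/(6·2)=911/795, b=Δ2−h2·(2M2+M3)/6=-1217/795
seg 3: a=-2, c=M3/2=204/53, d=(M4−M3)/(6·2)=-6857/6360, b=Δ3−h3·(2M3+M4)/6=91/795
seg 4: a=5, c=M4/2=-2777/1060, d=(M5−M4)/(6·3)=2777/9540, b=Δ4−h4·(2M4+M5)/6=4091/1590
t_q=3/2 → seg 0, τ=3/2; S=2+-1196/795·τ+0·τ²+1597/6360·τ³=10021/16960

  seg 0: a=2 b=-1196/795 c=0 d=1597/6360
  seg 1: a=1 b=2399/1590 c=1597/1060 d=-961/1272
  seg 2: a=4 b=-1217/795 c=-802/265 d=911/795
  seg 3: a=-2 b=91/795 c=204/53 d=-6857/6360
  seg 4: a=5 b=4091/1590 c=-2777/1060 d=2777/9540
S(3/2) = 10021/16960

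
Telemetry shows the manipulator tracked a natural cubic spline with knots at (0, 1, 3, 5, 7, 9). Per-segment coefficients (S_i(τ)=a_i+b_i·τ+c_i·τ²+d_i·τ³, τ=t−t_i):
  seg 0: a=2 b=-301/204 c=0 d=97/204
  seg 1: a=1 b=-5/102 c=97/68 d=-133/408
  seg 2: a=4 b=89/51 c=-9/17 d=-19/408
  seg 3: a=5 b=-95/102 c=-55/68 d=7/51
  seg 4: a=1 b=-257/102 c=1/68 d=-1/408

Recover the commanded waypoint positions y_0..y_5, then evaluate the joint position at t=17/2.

y_0 = S_0(0) = a_0 = 2
y_1 = S_1(0) = a_1 = 1
y_2 = S_2(0) = a_2 = 4
y_3 = S_3(0) = a_3 = 5
y_4 = S_4(0) = a_4 = 1
y_5 = S_4(2) = -4
t_q=17/2 is in segment 4 (τ=3/2); S_4(τ)=-2997/1088

y_0=2 y_1=1 y_2=4 y_3=5 y_4=1 y_5=-4
S(17/2) = -2997/1088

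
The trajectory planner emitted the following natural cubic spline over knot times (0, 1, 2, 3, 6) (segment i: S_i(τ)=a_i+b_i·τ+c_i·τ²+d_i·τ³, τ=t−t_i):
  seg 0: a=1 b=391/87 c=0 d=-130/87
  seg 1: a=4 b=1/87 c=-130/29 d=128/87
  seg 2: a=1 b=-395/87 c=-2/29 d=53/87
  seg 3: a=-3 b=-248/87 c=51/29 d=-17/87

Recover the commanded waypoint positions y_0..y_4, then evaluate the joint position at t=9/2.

y_0 = S_0(0) = a_0 = 1
y_1 = S_1(0) = a_1 = 4
y_2 = S_2(0) = a_2 = 1
y_3 = S_3(0) = a_3 = -3
y_4 = S_3(3) = -1
t_q=9/2 is in segment 3 (τ=3/2); S_3(τ)=-923/232

y_0=1 y_1=4 y_2=1 y_3=-3 y_4=-1
S(9/2) = -923/232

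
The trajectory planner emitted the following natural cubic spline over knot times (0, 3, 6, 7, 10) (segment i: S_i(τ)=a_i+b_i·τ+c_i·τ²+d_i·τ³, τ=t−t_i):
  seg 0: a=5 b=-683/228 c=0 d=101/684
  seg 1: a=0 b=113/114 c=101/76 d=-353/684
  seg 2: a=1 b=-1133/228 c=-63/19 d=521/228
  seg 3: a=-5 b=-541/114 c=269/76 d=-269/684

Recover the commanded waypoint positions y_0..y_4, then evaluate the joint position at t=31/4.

y_0=5 y_1=0 y_2=1 y_3=-5 y_4=2
S(31/4) = -32755/4864

y_0 = S_0(0) = a_0 = 5
y_1 = S_1(0) = a_1 = 0
y_2 = S_2(0) = a_2 = 1
y_3 = S_3(0) = a_3 = -5
y_4 = S_3(3) = 2
t_q=31/4 is in segment 3 (τ=3/4); S_3(τ)=-32755/4864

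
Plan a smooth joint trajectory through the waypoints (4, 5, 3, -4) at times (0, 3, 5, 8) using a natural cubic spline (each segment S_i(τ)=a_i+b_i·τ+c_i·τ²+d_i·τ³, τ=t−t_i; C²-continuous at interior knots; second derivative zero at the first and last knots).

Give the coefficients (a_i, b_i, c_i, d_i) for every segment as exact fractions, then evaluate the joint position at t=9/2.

  seg 0: a=4 b=2/3 c=0 d=-1/27
  seg 1: a=5 b=-1/3 c=-1/3 d=0
  seg 2: a=3 b=-5/3 c=-1/3 d=1/27
S(9/2) = 15/4

Δ: Δ0=1/3, Δ1=-1, Δ2=-7/3
row 1: diag=10, rhs=-8; c'=1/5, d'=-4/5
row 2: denom=10−2·1/5=48/5; d'=(-8−2·-4/5)/(48/5)=-2/3
back: M2=-2/3
back: M1=-4/5−1/5·-2/3=-2/3
M: M0=0, M1=-2/3, M2=-2/3, M3=0
seg 0: a=4, c=M0/2=0, d=(M1−M0)/(6·3)=-1/27, b=Δ0−h0·(2M0+M1)/6=2/3
seg 1: a=5, c=M1/2=-1/3, d=(M2−M1)/(6·2)=0, b=Δ1−h1·(2M1+M2)/6=-1/3
seg 2: a=3, c=M2/2=-1/3, d=(M3−M2)/(6·3)=1/27, b=Δ2−h2·(2M2+M3)/6=-5/3
t_q=9/2 → seg 1, τ=3/2; S=5+-1/3·τ+-1/3·τ²+0·τ³=15/4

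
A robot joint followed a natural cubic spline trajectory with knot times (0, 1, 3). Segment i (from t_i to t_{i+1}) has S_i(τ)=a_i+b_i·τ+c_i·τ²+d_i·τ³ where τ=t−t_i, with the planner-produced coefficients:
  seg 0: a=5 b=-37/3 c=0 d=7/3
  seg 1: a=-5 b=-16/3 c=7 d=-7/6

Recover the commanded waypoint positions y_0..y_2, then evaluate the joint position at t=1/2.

y_0 = S_0(0) = a_0 = 5
y_1 = S_1(0) = a_1 = -5
y_2 = S_1(2) = 3
t_q=1/2 is in segment 0 (τ=1/2); S_0(τ)=-7/8

y_0=5 y_1=-5 y_2=3
S(1/2) = -7/8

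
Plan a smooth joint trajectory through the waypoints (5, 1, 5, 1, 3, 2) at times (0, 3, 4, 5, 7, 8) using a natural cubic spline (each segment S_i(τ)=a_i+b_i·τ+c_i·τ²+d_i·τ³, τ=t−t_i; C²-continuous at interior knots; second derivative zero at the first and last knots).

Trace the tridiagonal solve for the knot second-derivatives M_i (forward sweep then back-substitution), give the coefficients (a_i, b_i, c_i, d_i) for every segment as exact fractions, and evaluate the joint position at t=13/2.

Δ: Δ0=-4/3, Δ1=4, Δ2=-4, Δ3=1, Δ4=-1
row 1: diag=8, rhs=32; c'=1/8, d'=4
row 2: denom=4−1·1/8=31/8; d'=(-48−1·4)/(31/8)=-416/31
row 3: denom=6−1·8/31=178/31; d'=(30−1·-416/31)/(178/31)=673/89
row 4: denom=6−2·31/89=472/89; d'=(-12−2·673/89)/(472/89)=-1207/236
back: M4=-1207/236
back: M3=673/89−31/89·-1207/236=2205/236
back: M2=-416/31−8/31·2205/236=-934/59
back: M1=4−1/8·-934/59=1411/236
M: M0=0, M1=1411/236, M2=-934/59, M3=2205/236, M4=-1207/236, M5=0
seg 0: a=5, c=M0/2=0, d=(M1−M0)/(6·3)=1411/4248, b=Δ0−h0·(2M0+M1)/6=-6121/1416
seg 1: a=1, c=M1/2=1411/472, d=(M2−M1)/(6·1)=-5147/1416, b=Δ1−h1·(2M1+M2)/6=3289/708
seg 2: a=5, c=M2/2=-467/59, d=(M3−M2)/(6·1)=5941/1416, b=Δ2−h2·(2M2+M3)/6=-397/1416
seg 3: a=1, c=M3/2=2205/472, d=(M4−M3)/(6·2)=-853/708, b=Δ3−h3·(2M3+M4)/6=-2495/708
seg 4: a=3, c=M4/2=-1207/472, d=(M5−M4)/(6·1)=1207/1416, b=Δ4−h4·(2M4+M5)/6=499/708
t_q=13/2 → seg 3, τ=3/2; S=1+-2495/708·τ+2205/472·τ²+-853/708·τ³=1019/472

  seg 0: a=5 b=-6121/1416 c=0 d=1411/4248
  seg 1: a=1 b=3289/708 c=1411/472 d=-5147/1416
  seg 2: a=5 b=-397/1416 c=-467/59 d=5941/1416
  seg 3: a=1 b=-2495/708 c=2205/472 d=-853/708
  seg 4: a=3 b=499/708 c=-1207/472 d=1207/1416
S(13/2) = 1019/472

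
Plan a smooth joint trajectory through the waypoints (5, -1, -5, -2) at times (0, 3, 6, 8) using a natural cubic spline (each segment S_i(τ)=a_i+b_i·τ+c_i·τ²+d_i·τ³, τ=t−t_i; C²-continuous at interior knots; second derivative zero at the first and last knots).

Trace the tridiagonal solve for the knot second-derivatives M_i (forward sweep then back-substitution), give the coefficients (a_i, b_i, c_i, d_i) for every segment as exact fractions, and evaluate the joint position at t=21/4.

Δ: Δ0=-2, Δ1=-4/3, Δ2=3/2
row 1: diag=12, rhs=4; c'=1/4, d'=1/3
row 2: denom=10−3·1/4=37/4; d'=(17−3·1/3)/(37/4)=64/37
back: M2=64/37
back: M1=1/3−1/4·64/37=-11/111
M: M0=0, M1=-11/111, M2=64/37, M3=0
seg 0: a=5, c=M0/2=0, d=(M1−M0)/(6·3)=-11/1998, b=Δ0−h0·(2M0+M1)/6=-433/222
seg 1: a=-1, c=M1/2=-11/222, d=(M2−M1)/(6·3)=203/1998, b=Δ1−h1·(2M1+M2)/6=-233/111
seg 2: a=-5, c=M2/2=32/37, d=(M3−M2)/(6·2)=-16/111, b=Δ2−h2·(2M2+M3)/6=77/222
t_q=21/4 → seg 1, τ=9/4; S=-1+-233/111·τ+-11/222·τ²+203/1998·τ³=-22811/4736

  seg 0: a=5 b=-433/222 c=0 d=-11/1998
  seg 1: a=-1 b=-233/111 c=-11/222 d=203/1998
  seg 2: a=-5 b=77/222 c=32/37 d=-16/111
S(21/4) = -22811/4736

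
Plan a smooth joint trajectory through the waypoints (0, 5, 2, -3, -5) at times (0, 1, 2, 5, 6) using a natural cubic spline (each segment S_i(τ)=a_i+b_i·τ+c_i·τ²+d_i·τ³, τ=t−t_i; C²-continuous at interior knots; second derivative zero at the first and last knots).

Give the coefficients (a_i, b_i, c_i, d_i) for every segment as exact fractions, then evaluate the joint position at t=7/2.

Δ: Δ0=5, Δ1=-3, Δ2=-5/3, Δ3=-2
row 1: diag=4, rhs=-48; c'=1/4, d'=-12
row 2: denom=8−1·1/4=31/4; d'=(8−1·-12)/(31/4)=80/31
row 3: denom=8−3·12/31=212/31; d'=(-2−3·80/31)/(212/31)=-151/106
back: M3=-151/106
back: M2=80/31−12/31·-151/106=166/53
back: M1=-12−1/4·166/53=-1355/106
M: M0=0, M1=-1355/106, M2=166/53, M3=-151/106, M4=0
seg 0: a=0, c=M0/2=0, d=(M1−M0)/(6·1)=-1355/636, b=Δ0−h0·(2M0+M1)/6=4535/636
seg 1: a=5, c=M1/2=-1355/212, d=(M2−M1)/(6·1)=1687/636, b=Δ1−h1·(2M1+M2)/6=235/318
seg 2: a=2, c=M2/2=83/53, d=(M3−M2)/(6·3)=-161/636, b=Δ2−h2·(2M2+M3)/6=-2599/636
seg 3: a=-3, c=M3/2=-151/212, d=(M4−M3)/(6·1)=151/636, b=Δ3−h3·(2M3+M4)/6=-485/318
t_q=7/2 → seg 2, τ=3/2; S=2+-2599/636·τ+83/53·τ²+-161/636·τ³=-2477/1696

  seg 0: a=0 b=4535/636 c=0 d=-1355/636
  seg 1: a=5 b=235/318 c=-1355/212 d=1687/636
  seg 2: a=2 b=-2599/636 c=83/53 d=-161/636
  seg 3: a=-3 b=-485/318 c=-151/212 d=151/636
S(7/2) = -2477/1696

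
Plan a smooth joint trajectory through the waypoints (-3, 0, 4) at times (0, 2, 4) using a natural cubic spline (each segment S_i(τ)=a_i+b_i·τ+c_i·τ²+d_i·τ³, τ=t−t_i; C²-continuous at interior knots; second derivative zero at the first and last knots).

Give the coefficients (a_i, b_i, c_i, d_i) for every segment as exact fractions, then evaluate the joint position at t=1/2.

  seg 0: a=-3 b=11/8 c=0 d=1/32
  seg 1: a=0 b=7/4 c=3/16 d=-1/32
S(1/2) = -591/256

Δ: Δ0=3/2, Δ1=2
row 1: diag=8, rhs=3; c'=1/4, d'=3/8
back: M1=3/8
M: M0=0, M1=3/8, M2=0
seg 0: a=-3, c=M0/2=0, d=(M1−M0)/(6·2)=1/32, b=Δ0−h0·(2M0+M1)/6=11/8
seg 1: a=0, c=M1/2=3/16, d=(M2−M1)/(6·2)=-1/32, b=Δ1−h1·(2M1+M2)/6=7/4
t_q=1/2 → seg 0, τ=1/2; S=-3+11/8·τ+0·τ²+1/32·τ³=-591/256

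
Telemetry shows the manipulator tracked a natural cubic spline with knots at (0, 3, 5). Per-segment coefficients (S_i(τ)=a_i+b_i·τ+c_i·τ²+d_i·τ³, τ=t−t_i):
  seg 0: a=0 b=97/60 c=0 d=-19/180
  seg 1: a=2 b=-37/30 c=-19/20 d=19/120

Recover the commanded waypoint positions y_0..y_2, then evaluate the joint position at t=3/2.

y_0 = S_0(0) = a_0 = 0
y_1 = S_1(0) = a_1 = 2
y_2 = S_1(2) = -3
t_q=3/2 is in segment 0 (τ=3/2); S_0(τ)=331/160

y_0=0 y_1=2 y_2=-3
S(3/2) = 331/160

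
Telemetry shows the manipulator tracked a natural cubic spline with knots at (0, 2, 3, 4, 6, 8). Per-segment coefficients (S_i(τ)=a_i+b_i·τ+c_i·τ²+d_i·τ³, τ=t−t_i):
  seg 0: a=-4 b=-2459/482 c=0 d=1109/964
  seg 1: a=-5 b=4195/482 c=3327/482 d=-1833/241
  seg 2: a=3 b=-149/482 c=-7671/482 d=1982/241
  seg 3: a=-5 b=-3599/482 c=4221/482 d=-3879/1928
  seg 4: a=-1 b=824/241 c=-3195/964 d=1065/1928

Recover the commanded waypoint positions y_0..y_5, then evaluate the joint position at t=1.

y_0=-4 y_1=-5 y_2=3 y_3=-5 y_4=-1 y_5=-3
S(1) = -7665/964

y_0 = S_0(0) = a_0 = -4
y_1 = S_1(0) = a_1 = -5
y_2 = S_2(0) = a_2 = 3
y_3 = S_3(0) = a_3 = -5
y_4 = S_4(0) = a_4 = -1
y_5 = S_4(2) = -3
t_q=1 is in segment 0 (τ=1); S_0(τ)=-7665/964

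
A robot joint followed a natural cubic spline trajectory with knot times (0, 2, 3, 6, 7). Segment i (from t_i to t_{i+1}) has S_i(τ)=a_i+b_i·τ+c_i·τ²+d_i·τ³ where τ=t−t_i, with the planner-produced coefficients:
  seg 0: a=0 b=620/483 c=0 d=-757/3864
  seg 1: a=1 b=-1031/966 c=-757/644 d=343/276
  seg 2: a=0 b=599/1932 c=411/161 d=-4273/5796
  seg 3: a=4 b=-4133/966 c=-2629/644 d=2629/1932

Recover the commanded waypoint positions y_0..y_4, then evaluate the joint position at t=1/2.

y_0=0 y_1=1 y_2=0 y_3=4 y_4=-3
S(1/2) = 6361/10304

y_0 = S_0(0) = a_0 = 0
y_1 = S_1(0) = a_1 = 1
y_2 = S_2(0) = a_2 = 0
y_3 = S_3(0) = a_3 = 4
y_4 = S_3(1) = -3
t_q=1/2 is in segment 0 (τ=1/2); S_0(τ)=6361/10304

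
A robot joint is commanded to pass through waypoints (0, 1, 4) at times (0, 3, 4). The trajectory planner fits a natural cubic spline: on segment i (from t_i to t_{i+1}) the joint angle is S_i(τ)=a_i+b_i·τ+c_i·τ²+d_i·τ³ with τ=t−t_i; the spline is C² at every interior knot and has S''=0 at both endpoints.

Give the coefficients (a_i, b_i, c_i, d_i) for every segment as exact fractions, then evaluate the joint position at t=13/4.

  seg 0: a=0 b=-2/3 c=0 d=1/9
  seg 1: a=1 b=7/3 c=1 d=-1/3
S(13/4) = 105/64

Δ: Δ0=1/3, Δ1=3
row 1: diag=8, rhs=16; c'=1/8, d'=2
back: M1=2
M: M0=0, M1=2, M2=0
seg 0: a=0, c=M0/2=0, d=(M1−M0)/(6·3)=1/9, b=Δ0−h0·(2M0+M1)/6=-2/3
seg 1: a=1, c=M1/2=1, d=(M2−M1)/(6·1)=-1/3, b=Δ1−h1·(2M1+M2)/6=7/3
t_q=13/4 → seg 1, τ=1/4; S=1+7/3·τ+1·τ²+-1/3·τ³=105/64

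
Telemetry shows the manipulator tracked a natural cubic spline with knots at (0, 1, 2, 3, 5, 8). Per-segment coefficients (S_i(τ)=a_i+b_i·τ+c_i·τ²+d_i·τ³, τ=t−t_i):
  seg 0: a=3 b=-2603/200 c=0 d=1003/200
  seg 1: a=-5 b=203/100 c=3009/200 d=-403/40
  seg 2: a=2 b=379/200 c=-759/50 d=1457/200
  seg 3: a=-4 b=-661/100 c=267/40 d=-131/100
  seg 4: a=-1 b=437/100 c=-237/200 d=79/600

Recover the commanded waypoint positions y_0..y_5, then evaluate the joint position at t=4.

y_0 = S_0(0) = a_0 = 3
y_1 = S_1(0) = a_1 = -5
y_2 = S_2(0) = a_2 = 2
y_3 = S_3(0) = a_3 = -4
y_4 = S_4(0) = a_4 = -1
y_5 = S_4(3) = 5
t_q=4 is in segment 3 (τ=1); S_3(τ)=-1049/200

y_0=3 y_1=-5 y_2=2 y_3=-4 y_4=-1 y_5=5
S(4) = -1049/200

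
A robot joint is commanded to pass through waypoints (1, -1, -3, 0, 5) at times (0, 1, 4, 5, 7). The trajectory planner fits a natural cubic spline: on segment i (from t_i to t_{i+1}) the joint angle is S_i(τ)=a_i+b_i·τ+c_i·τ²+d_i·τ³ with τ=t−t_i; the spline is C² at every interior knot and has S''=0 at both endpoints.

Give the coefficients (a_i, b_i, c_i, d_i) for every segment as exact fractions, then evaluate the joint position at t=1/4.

  seg 0: a=1 b=-3835/1932 c=0 d=-29/1932
  seg 1: a=-1 b=-1961/966 c=-29/644 d=965/5796
  seg 2: a=-3 b=4241/1932 c=234/161 d=-179/276
  seg 3: a=0 b=3049/966 c=-317/644 d=317/3864
S(1/4) = 20753/41216

Δ: Δ0=-2, Δ1=-2/3, Δ2=3, Δ3=5/2
row 1: diag=8, rhs=8; c'=3/8, d'=1
row 2: denom=8−3·3/8=55/8; d'=(22−3·1)/(55/8)=152/55
row 3: denom=6−1·8/55=322/55; d'=(-3−1·152/55)/(322/55)=-317/322
back: M3=-317/322
back: M2=152/55−8/55·-317/322=468/161
back: M1=1−3/8·468/161=-29/322
M: M0=0, M1=-29/322, M2=468/161, M3=-317/322, M4=0
seg 0: a=1, c=M0/2=0, d=(M1−M0)/(6·1)=-29/1932, b=Δ0−h0·(2M0+M1)/6=-3835/1932
seg 1: a=-1, c=M1/2=-29/644, d=(M2−M1)/(6·3)=965/5796, b=Δ1−h1·(2M1+M2)/6=-1961/966
seg 2: a=-3, c=M2/2=234/161, d=(M3−M2)/(6·1)=-179/276, b=Δ2−h2·(2M2+M3)/6=4241/1932
seg 3: a=0, c=M3/2=-317/644, d=(M4−M3)/(6·2)=317/3864, b=Δ3−h3·(2M3+M4)/6=3049/966
t_q=1/4 → seg 0, τ=1/4; S=1+-3835/1932·τ+0·τ²+-29/1932·τ³=20753/41216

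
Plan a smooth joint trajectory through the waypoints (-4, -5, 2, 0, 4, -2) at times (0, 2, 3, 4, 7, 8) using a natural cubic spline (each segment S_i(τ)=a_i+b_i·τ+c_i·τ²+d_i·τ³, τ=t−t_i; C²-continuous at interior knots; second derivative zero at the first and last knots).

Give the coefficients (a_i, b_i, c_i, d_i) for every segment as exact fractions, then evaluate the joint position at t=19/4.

  seg 0: a=-4 b=-29255/7302 c=0 d=6401/7302
  seg 1: a=-5 b=47557/7302 c=6401/1217 d=-34849/7302
  seg 2: a=2 b=9911/3651 c=-22047/2434 d=31715/7302
  seg 3: a=0 b=-17315/7302 c=4834/1217 d=-19987/21906
  seg 4: a=4 b=-11587/3651 c=-10319/2434 d=10319/7302
S(19/4) = 11047/155776

Δ: Δ0=-1/2, Δ1=7, Δ2=-2, Δ3=4/3, Δ4=-6
row 1: diag=6, rhs=45; c'=1/6, d'=15/2
row 2: denom=4−1·1/6=23/6; d'=(-54−1·15/2)/(23/6)=-369/23
row 3: denom=8−1·6/23=178/23; d'=(20−1·-369/23)/(178/23)=829/178
row 4: denom=8−3·69/178=1217/178; d'=(-44−3·829/178)/(1217/178)=-10319/1217
back: M4=-10319/1217
back: M3=829/178−69/178·-10319/1217=9668/1217
back: M2=-369/23−6/23·9668/1217=-22047/1217
back: M1=15/2−1/6·-22047/1217=12802/1217
M: M0=0, M1=12802/1217, M2=-22047/1217, M3=9668/1217, M4=-10319/1217, M5=0
seg 0: a=-4, c=M0/2=0, d=(M1−M0)/(6·2)=6401/7302, b=Δ0−h0·(2M0+M1)/6=-29255/7302
seg 1: a=-5, c=M1/2=6401/1217, d=(M2−M1)/(6·1)=-34849/7302, b=Δ1−h1·(2M1+M2)/6=47557/7302
seg 2: a=2, c=M2/2=-22047/2434, d=(M3−M2)/(6·1)=31715/7302, b=Δ2−h2·(2M2+M3)/6=9911/3651
seg 3: a=0, c=M3/2=4834/1217, d=(M4−M3)/(6·3)=-19987/21906, b=Δ3−h3·(2M3+M4)/6=-17315/7302
seg 4: a=4, c=M4/2=-10319/2434, d=(M5−M4)/(6·1)=10319/7302, b=Δ4−h4·(2M4+M5)/6=-11587/3651
t_q=19/4 → seg 3, τ=3/4; S=0+-17315/7302·τ+4834/1217·τ²+-19987/21906·τ³=11047/155776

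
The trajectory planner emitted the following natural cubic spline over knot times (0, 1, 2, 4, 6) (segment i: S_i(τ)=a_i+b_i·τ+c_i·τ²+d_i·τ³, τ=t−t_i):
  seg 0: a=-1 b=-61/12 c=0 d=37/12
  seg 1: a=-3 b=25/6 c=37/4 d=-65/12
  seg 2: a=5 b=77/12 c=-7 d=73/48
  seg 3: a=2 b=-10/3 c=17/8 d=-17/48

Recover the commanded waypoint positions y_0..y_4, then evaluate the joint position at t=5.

y_0 = S_0(0) = a_0 = -1
y_1 = S_1(0) = a_1 = -3
y_2 = S_2(0) = a_2 = 5
y_3 = S_3(0) = a_3 = 2
y_4 = S_3(2) = 1
t_q=5 is in segment 3 (τ=1); S_3(τ)=7/16

y_0=-1 y_1=-3 y_2=5 y_3=2 y_4=1
S(5) = 7/16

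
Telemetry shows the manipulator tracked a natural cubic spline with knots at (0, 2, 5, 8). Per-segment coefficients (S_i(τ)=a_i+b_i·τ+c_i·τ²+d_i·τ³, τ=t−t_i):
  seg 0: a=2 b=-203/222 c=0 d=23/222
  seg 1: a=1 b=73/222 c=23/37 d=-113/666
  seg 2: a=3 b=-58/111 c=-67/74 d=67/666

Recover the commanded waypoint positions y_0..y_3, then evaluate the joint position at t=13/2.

y_0=2 y_1=1 y_2=3 y_3=-4
S(13/2) = 307/592

y_0 = S_0(0) = a_0 = 2
y_1 = S_1(0) = a_1 = 1
y_2 = S_2(0) = a_2 = 3
y_3 = S_2(3) = -4
t_q=13/2 is in segment 2 (τ=3/2); S_2(τ)=307/592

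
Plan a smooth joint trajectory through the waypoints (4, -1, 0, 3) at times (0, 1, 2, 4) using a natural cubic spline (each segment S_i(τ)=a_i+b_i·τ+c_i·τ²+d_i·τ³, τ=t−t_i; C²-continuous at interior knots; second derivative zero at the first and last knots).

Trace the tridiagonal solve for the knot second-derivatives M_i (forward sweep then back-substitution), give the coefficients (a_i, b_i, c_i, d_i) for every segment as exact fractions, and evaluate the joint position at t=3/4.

  seg 0: a=4 b=-301/46 c=0 d=71/46
  seg 1: a=-1 b=-44/23 c=213/46 d=-79/46
  seg 2: a=0 b=101/46 c=-12/23 d=2/23
S(3/4) = -755/2944

Δ: Δ0=-5, Δ1=1, Δ2=3/2
row 1: diag=4, rhs=36; c'=1/4, d'=9
row 2: denom=6−1·1/4=23/4; d'=(3−1·9)/(23/4)=-24/23
back: M2=-24/23
back: M1=9−1/4·-24/23=213/23
M: M0=0, M1=213/23, M2=-24/23, M3=0
seg 0: a=4, c=M0/2=0, d=(M1−M0)/(6·1)=71/46, b=Δ0−h0·(2M0+M1)/6=-301/46
seg 1: a=-1, c=M1/2=213/46, d=(M2−M1)/(6·1)=-79/46, b=Δ1−h1·(2M1+M2)/6=-44/23
seg 2: a=0, c=M2/2=-12/23, d=(M3−M2)/(6·2)=2/23, b=Δ2−h2·(2M2+M3)/6=101/46
t_q=3/4 → seg 0, τ=3/4; S=4+-301/46·τ+0·τ²+71/46·τ³=-755/2944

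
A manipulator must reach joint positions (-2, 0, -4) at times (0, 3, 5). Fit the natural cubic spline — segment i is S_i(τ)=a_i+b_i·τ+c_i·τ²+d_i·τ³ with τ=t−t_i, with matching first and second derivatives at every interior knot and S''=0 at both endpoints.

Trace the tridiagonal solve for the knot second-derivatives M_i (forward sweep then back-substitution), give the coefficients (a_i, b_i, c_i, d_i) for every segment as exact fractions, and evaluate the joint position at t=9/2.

  seg 0: a=-2 b=22/15 c=0 d=-4/45
  seg 1: a=0 b=-14/15 c=-4/5 d=2/15
S(9/2) = -11/4

Δ: Δ0=2/3, Δ1=-2
row 1: diag=10, rhs=-16; c'=1/5, d'=-8/5
back: M1=-8/5
M: M0=0, M1=-8/5, M2=0
seg 0: a=-2, c=M0/2=0, d=(M1−M0)/(6·3)=-4/45, b=Δ0−h0·(2M0+M1)/6=22/15
seg 1: a=0, c=M1/2=-4/5, d=(M2−M1)/(6·2)=2/15, b=Δ1−h1·(2M1+M2)/6=-14/15
t_q=9/2 → seg 1, τ=3/2; S=0+-14/15·τ+-4/5·τ²+2/15·τ³=-11/4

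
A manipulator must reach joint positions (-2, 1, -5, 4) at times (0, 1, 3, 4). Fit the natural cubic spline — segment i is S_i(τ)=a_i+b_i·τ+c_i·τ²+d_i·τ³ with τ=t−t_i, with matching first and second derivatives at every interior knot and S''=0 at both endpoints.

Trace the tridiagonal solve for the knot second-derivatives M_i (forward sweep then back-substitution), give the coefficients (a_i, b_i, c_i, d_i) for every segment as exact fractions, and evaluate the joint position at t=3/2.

Δ: Δ0=3, Δ1=-3, Δ2=9
row 1: diag=6, rhs=-36; c'=1/3, d'=-6
row 2: denom=6−2·1/3=16/3; d'=(72−2·-6)/(16/3)=63/4
back: M2=63/4
back: M1=-6−1/3·63/4=-45/4
M: M0=0, M1=-45/4, M2=63/4, M3=0
seg 0: a=-2, c=M0/2=0, d=(M1−M0)/(6·1)=-15/8, b=Δ0−h0·(2M0+M1)/6=39/8
seg 1: a=1, c=M1/2=-45/8, d=(M2−M1)/(6·2)=9/4, b=Δ1−h1·(2M1+M2)/6=-3/4
seg 2: a=-5, c=M2/2=63/8, d=(M3−M2)/(6·1)=-21/8, b=Δ2−h2·(2M2+M3)/6=15/4
t_q=3/2 → seg 1, τ=1/2; S=1+-3/4·τ+-45/8·τ²+9/4·τ³=-1/2

  seg 0: a=-2 b=39/8 c=0 d=-15/8
  seg 1: a=1 b=-3/4 c=-45/8 d=9/4
  seg 2: a=-5 b=15/4 c=63/8 d=-21/8
S(3/2) = -1/2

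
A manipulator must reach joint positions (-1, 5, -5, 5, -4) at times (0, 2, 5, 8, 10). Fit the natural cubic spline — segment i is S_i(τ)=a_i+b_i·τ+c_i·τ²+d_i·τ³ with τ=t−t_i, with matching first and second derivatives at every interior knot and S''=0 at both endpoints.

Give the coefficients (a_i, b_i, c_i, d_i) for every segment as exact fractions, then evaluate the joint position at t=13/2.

Δ: Δ0=3, Δ1=-10/3, Δ2=10/3, Δ3=-9/2
row 1: diag=10, rhs=-38; c'=3/10, d'=-19/5
row 2: denom=12−3·3/10=111/10; d'=(40−3·-19/5)/(111/10)=514/111
row 3: denom=10−3·10/37=340/37; d'=(-47−3·514/111)/(340/37)=-2253/340
back: M3=-2253/340
back: M2=514/111−10/37·-2253/340=655/102
back: M1=-19/5−3/10·655/102=-1947/340
M: M0=0, M1=-1947/340, M2=655/102, M3=-2253/340, M4=0
seg 0: a=-1, c=M0/2=0, d=(M1−M0)/(6·2)=-649/1360, b=Δ0−h0·(2M0+M1)/6=1669/340
seg 1: a=5, c=M1/2=-1947/680, d=(M2−M1)/(6·3)=12391/18360, b=Δ1−h1·(2M1+M2)/6=-139/170
seg 2: a=-5, c=M2/2=655/204, d=(M3−M2)/(6·3)=-13309/18360, b=Δ2−h2·(2M2+M3)/6=9/40
seg 3: a=5, c=M3/2=-2253/680, d=(M4−M3)/(6·2)=751/1360, b=Δ3−h3·(2M3+M4)/6=-7/85
t_q=13/2 → seg 2, τ=3/2; S=-5+9/40·τ+655/204·τ²+-13309/18360·τ³=627/5440

  seg 0: a=-1 b=1669/340 c=0 d=-649/1360
  seg 1: a=5 b=-139/170 c=-1947/680 d=12391/18360
  seg 2: a=-5 b=9/40 c=655/204 d=-13309/18360
  seg 3: a=5 b=-7/85 c=-2253/680 d=751/1360
S(13/2) = 627/5440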